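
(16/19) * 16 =256/19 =13.47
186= 186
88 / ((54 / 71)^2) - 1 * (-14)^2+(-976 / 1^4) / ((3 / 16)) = -3826670 / 729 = -5249.20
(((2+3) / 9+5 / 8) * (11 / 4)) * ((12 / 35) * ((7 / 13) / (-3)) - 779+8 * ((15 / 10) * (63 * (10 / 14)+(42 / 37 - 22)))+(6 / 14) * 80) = -1432891427 / 969696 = -1477.67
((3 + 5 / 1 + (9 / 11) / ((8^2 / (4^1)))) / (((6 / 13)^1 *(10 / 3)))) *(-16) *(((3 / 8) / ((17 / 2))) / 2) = -55263 / 29920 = -1.85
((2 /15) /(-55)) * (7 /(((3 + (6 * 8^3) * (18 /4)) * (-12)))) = 7 /68443650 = 0.00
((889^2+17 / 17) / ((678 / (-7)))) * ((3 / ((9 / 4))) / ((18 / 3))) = -48958 / 27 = -1813.26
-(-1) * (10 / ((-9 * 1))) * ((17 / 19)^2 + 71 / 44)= -191735 / 71478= -2.68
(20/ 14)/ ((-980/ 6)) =-3/ 343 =-0.01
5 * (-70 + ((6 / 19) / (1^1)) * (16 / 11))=-72670 / 209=-347.70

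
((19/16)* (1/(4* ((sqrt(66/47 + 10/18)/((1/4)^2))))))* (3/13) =0.00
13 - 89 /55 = 626 /55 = 11.38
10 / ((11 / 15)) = 150 / 11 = 13.64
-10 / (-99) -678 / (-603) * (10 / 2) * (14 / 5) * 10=1044790 / 6633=157.51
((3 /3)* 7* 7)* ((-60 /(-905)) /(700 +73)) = 588 /139913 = 0.00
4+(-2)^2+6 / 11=94 / 11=8.55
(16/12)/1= 4/3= 1.33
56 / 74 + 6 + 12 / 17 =4694 / 629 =7.46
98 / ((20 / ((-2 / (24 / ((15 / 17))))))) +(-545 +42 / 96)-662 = -328283 / 272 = -1206.92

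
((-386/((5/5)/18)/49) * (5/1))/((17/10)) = -347400/833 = -417.05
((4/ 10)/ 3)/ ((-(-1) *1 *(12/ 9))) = 1/ 10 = 0.10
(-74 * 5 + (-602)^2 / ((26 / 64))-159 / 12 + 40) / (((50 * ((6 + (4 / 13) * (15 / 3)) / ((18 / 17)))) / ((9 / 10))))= 220938759 / 98000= 2254.48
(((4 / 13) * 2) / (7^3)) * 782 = 6256 / 4459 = 1.40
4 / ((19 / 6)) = 24 / 19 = 1.26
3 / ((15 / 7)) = 7 / 5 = 1.40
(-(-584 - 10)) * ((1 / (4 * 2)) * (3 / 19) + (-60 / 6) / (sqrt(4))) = -224829 / 76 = -2958.28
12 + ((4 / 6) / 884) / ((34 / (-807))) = 180067 / 15028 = 11.98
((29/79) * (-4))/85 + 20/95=24656/127585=0.19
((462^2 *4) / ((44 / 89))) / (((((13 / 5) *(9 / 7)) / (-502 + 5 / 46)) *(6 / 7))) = -271339086865 / 897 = -302496194.94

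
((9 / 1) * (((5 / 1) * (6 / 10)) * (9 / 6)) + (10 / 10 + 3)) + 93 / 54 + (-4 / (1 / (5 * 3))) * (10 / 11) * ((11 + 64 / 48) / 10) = -2084 / 99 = -21.05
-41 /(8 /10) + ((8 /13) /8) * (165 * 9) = 3275 /52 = 62.98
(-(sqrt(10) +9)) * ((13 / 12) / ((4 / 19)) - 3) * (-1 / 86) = 0.30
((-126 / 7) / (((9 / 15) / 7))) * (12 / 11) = -2520 / 11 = -229.09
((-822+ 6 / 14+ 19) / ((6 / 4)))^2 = 126247696 / 441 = 286275.95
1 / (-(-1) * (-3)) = -1 / 3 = -0.33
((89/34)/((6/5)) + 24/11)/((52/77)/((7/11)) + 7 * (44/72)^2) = 12953493/10911637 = 1.19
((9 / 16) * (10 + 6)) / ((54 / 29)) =29 / 6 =4.83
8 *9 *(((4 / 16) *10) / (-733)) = -180 / 733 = -0.25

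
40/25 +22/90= 83/45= 1.84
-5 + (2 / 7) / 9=-313 / 63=-4.97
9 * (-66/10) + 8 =-257/5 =-51.40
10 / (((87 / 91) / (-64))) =-58240 / 87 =-669.43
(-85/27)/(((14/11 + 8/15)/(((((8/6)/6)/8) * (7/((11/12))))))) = -2975/8046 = -0.37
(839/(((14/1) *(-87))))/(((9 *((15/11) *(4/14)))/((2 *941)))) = -8684489/23490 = -369.71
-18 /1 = -18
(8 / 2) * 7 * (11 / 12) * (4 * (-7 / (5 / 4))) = -8624 / 15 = -574.93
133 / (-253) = -133 / 253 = -0.53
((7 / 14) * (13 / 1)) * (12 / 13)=6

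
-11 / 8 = -1.38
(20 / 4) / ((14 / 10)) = 25 / 7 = 3.57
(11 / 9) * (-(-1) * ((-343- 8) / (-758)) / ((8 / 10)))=2145 / 3032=0.71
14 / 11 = 1.27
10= 10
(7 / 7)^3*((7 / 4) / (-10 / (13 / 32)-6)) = -91 / 1592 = -0.06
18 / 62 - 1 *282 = -8733 / 31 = -281.71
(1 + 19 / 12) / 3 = 31 / 36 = 0.86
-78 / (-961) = 78 / 961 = 0.08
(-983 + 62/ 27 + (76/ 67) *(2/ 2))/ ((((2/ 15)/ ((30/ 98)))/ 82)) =-1816342025/ 9849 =-184418.93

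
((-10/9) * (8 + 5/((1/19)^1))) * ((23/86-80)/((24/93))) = 109472005/3096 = 35359.17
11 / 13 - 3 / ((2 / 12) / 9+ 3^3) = 13943 / 18967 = 0.74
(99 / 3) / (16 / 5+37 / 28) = 1540 / 211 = 7.30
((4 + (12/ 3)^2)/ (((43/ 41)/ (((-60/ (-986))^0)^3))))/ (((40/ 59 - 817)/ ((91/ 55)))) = -880516/ 22781099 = -0.04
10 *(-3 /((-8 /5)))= 75 /4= 18.75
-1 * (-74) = 74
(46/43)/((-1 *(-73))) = 0.01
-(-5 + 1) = 4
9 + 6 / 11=9.55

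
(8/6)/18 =2/27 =0.07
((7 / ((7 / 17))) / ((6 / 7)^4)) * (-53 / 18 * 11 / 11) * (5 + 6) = -23796311 / 23328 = -1020.08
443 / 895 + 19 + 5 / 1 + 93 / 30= 9879 / 358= 27.59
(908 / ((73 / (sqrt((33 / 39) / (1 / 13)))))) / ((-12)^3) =-227*sqrt(11) / 31536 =-0.02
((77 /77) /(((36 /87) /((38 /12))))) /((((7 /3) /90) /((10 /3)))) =13775 /14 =983.93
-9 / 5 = -1.80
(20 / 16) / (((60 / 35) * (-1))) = -35 / 48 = -0.73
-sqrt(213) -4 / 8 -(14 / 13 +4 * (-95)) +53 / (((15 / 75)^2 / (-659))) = -22692711 / 26 -sqrt(213) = -872811.17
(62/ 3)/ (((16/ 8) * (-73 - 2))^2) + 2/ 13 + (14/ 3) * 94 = 192532903/ 438750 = 438.82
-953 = -953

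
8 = 8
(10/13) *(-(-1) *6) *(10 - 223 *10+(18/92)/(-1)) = -3063870/299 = -10247.06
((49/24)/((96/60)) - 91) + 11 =-15115/192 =-78.72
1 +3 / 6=3 / 2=1.50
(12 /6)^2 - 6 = -2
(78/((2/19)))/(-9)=-247/3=-82.33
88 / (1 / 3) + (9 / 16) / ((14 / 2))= 29577 / 112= 264.08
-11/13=-0.85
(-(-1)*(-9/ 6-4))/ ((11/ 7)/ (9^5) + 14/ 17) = -77295141/ 11573978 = -6.68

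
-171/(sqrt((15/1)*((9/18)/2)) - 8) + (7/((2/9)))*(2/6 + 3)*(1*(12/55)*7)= 342*sqrt(15)/241 + 485316/2651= 188.57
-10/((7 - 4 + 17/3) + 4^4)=-15/397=-0.04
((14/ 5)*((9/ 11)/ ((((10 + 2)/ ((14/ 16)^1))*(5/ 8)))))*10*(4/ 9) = 196/ 165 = 1.19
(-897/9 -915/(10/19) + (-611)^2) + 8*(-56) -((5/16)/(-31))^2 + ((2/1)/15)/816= 69829586762987/188202240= 371034.83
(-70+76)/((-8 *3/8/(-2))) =4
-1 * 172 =-172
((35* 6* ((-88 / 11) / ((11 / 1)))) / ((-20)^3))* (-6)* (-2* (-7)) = -441 / 275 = -1.60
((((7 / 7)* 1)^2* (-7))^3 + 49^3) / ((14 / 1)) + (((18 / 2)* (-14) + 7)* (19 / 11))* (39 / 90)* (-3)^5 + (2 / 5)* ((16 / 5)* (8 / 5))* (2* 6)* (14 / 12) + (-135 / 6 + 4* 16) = 41378024 / 1375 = 30093.11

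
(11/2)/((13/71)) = 781/26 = 30.04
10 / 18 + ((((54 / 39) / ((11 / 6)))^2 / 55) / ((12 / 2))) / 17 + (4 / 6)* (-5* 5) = -2772355679 / 172078335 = -16.11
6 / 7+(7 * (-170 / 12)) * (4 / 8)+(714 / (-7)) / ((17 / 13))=-10645 / 84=-126.73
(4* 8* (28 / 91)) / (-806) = -64 / 5239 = -0.01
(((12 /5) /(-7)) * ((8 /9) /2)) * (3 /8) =-0.06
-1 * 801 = -801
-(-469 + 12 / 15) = 2341 / 5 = 468.20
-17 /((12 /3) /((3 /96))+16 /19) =-19 /144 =-0.13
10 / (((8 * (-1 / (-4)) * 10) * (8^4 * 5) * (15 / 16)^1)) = 1 / 38400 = 0.00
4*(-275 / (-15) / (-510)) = -22 / 153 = -0.14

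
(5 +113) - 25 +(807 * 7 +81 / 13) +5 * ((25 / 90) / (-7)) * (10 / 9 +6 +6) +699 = 47503363 / 7371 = 6444.63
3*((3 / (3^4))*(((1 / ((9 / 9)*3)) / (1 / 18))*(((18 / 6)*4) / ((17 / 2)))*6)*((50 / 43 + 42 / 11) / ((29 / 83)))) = 18772608 / 233189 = 80.50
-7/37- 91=-3374/37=-91.19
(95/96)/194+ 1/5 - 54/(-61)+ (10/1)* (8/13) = 534941347/73844160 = 7.24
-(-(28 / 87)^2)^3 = 481890304 / 433626201009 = 0.00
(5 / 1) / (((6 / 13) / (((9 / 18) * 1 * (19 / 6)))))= 1235 / 72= 17.15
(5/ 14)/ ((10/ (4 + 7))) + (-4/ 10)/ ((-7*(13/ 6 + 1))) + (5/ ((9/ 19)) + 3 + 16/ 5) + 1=86981/ 4788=18.17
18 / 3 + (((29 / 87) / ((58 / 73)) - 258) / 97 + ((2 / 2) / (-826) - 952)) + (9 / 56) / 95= -2512828940291 / 2648833320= -948.65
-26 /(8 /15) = -195 /4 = -48.75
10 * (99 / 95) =198 / 19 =10.42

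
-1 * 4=-4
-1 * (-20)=20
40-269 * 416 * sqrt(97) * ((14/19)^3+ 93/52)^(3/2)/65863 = 40-4199493500 * sqrt(748071857)/2120083009681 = -14.18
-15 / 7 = -2.14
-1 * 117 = -117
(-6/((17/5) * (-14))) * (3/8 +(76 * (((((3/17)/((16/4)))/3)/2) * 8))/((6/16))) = 25085/16184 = 1.55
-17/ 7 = -2.43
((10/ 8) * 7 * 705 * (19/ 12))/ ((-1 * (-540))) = 31255/ 1728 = 18.09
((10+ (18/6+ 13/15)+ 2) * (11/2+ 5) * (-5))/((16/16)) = -833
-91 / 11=-8.27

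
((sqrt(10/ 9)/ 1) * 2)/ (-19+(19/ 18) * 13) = -12 * sqrt(10)/ 95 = -0.40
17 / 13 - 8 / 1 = -87 / 13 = -6.69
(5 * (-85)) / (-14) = 425 / 14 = 30.36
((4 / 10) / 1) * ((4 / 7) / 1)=8 / 35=0.23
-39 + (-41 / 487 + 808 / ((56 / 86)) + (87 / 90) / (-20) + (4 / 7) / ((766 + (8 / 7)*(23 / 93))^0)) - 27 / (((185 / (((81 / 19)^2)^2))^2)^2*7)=4593042524225480365047222583951734517 / 3948978159321603655544202632505000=1163.10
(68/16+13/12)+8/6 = 20/3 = 6.67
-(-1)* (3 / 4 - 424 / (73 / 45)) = -76101 / 292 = -260.62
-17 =-17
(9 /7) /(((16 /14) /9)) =81 /8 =10.12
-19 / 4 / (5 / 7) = -133 / 20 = -6.65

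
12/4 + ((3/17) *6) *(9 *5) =861/17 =50.65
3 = 3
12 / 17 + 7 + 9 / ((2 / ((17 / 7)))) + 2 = 4911 / 238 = 20.63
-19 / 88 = -0.22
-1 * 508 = -508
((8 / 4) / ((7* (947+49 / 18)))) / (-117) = -4 / 1555645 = -0.00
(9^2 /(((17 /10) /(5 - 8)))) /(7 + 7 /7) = -1215 /68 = -17.87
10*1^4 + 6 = 16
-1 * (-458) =458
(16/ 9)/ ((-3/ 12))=-64/ 9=-7.11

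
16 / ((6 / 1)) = 8 / 3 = 2.67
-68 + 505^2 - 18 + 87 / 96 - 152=8153213 / 32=254787.91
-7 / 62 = -0.11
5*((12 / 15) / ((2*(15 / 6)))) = 4 / 5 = 0.80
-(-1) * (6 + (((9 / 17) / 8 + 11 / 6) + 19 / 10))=19991 / 2040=9.80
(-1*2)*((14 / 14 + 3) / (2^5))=-1 / 4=-0.25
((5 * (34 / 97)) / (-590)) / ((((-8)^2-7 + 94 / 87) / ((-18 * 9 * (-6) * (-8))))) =11500704 / 28918319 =0.40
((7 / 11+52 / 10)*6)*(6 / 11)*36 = 416016 / 605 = 687.63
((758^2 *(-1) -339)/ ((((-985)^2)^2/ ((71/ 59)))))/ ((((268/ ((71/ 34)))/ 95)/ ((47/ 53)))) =-2587990818539/ 5364342639269093000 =-0.00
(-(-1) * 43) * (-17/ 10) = -731/ 10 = -73.10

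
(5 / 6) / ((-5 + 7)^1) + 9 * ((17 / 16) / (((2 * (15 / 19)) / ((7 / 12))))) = 7583 / 1920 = 3.95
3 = 3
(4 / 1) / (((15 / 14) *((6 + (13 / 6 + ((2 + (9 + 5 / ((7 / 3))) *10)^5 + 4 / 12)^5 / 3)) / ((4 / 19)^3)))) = 2335905507377565999383251968 / 52165051103236527498397287823876187610924563219772180411712629296296762671143365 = 0.00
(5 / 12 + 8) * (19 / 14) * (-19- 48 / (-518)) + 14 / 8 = -9321197 / 43512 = -214.22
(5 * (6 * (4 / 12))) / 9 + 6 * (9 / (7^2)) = 2.21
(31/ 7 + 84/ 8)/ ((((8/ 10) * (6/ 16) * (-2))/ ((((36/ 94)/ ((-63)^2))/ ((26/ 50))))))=-26125/ 5658471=-0.00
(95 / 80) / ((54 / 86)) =817 / 432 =1.89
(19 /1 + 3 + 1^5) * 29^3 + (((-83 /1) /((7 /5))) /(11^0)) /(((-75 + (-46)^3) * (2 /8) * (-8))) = 764993714623 /1363754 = 560947.00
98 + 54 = 152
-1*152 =-152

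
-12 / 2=-6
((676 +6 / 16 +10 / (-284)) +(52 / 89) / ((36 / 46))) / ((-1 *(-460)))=61610525 / 41857056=1.47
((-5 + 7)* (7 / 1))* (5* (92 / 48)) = 805 / 6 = 134.17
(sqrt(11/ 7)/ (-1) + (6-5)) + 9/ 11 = 20/ 11-sqrt(77)/ 7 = 0.56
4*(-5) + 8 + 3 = -9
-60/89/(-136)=15/3026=0.00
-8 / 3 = -2.67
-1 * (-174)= 174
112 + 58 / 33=3754 / 33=113.76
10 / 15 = 2 / 3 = 0.67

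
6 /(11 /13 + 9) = 0.61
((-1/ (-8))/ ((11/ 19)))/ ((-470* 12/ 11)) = -0.00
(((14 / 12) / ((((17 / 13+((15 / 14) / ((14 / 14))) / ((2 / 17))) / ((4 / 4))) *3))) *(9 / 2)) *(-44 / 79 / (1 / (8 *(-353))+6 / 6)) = -79151072 / 845457447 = -0.09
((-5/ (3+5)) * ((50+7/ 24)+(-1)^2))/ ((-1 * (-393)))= -6155/ 75456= -0.08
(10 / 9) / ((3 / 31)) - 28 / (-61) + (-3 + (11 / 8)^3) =9731357 / 843264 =11.54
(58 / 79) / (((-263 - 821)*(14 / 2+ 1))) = -0.00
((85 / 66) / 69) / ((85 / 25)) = 25 / 4554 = 0.01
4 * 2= 8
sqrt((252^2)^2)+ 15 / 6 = 127013 / 2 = 63506.50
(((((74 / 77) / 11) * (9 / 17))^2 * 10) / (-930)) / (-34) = 73926 / 109263542927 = 0.00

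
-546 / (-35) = 78 / 5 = 15.60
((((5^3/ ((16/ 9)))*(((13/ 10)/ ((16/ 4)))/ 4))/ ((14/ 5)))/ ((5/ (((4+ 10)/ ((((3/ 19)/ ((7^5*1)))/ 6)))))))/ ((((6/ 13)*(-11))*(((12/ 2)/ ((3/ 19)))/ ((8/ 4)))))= -213028725/ 5632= -37824.70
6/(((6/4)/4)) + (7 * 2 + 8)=38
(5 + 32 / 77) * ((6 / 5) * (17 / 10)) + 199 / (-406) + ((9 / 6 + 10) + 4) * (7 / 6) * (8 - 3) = 67642691 / 669900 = 100.97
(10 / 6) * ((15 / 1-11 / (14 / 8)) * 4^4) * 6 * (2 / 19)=312320 / 133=2348.27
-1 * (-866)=866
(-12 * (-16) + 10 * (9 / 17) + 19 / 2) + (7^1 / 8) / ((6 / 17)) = 170767 / 816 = 209.27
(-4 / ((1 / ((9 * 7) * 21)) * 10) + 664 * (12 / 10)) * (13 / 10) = 8697 / 25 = 347.88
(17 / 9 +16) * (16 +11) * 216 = 104328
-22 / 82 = -0.27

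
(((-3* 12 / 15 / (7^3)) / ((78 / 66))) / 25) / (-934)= 66 / 260294125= 0.00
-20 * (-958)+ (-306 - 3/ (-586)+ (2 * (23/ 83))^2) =76113991359/ 4036954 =18854.31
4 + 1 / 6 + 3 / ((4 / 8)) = 61 / 6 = 10.17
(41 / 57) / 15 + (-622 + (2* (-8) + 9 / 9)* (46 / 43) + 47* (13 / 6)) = -39424229 / 73530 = -536.17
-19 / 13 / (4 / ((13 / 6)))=-19 / 24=-0.79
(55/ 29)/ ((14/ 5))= 275/ 406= 0.68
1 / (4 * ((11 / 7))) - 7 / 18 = -91 / 396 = -0.23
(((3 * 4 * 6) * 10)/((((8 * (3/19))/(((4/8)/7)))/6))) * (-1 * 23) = -39330/7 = -5618.57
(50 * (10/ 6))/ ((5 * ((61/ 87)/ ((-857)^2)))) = 1064951050/ 61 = 17458213.93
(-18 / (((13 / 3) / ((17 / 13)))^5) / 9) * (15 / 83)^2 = -155261362950 / 949707150347761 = -0.00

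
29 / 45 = 0.64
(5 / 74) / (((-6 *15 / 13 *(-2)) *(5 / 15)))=13 / 888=0.01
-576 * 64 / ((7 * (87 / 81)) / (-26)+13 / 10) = -32348160 / 887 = -36469.18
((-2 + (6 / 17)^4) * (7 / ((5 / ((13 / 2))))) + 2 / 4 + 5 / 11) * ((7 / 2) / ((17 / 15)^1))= -3299982861 / 62473708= -52.82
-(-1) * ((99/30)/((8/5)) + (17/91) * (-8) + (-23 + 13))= -13733/1456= -9.43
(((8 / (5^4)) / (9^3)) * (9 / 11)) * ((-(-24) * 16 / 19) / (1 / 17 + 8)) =17408 / 483181875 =0.00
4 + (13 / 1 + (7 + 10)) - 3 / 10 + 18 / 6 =367 / 10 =36.70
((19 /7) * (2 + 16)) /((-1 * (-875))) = 342 /6125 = 0.06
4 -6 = -2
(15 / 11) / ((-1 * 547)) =-15 / 6017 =-0.00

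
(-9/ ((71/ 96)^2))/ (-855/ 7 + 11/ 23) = 3338496/ 24685777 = 0.14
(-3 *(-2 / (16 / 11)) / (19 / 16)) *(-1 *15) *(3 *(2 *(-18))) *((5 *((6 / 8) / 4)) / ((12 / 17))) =1136025 / 152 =7473.85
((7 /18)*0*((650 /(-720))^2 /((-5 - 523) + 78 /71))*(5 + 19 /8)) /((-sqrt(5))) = 0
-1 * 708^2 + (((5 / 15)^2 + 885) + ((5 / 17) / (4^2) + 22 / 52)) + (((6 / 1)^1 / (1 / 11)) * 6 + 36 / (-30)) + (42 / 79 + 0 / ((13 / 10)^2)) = -6285027757301 / 12570480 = -499983.12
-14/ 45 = -0.31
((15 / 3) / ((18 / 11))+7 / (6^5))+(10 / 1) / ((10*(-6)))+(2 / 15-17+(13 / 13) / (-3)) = -556381 / 38880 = -14.31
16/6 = 8/3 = 2.67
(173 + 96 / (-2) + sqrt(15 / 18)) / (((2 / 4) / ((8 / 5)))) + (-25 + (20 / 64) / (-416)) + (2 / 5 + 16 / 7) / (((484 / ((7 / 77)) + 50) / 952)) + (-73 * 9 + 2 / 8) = -25152553703 / 89423360 + 8 * sqrt(30) / 15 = -278.35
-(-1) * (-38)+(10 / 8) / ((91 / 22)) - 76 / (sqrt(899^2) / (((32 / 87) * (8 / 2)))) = -538389889 / 14234766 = -37.82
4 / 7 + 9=67 / 7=9.57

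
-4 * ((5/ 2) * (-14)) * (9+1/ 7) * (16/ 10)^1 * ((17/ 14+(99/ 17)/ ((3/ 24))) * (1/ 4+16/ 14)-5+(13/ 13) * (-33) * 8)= -345321728/ 833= -414551.89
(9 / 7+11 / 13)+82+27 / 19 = 147921 / 1729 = 85.55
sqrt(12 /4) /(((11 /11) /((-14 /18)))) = -7 * sqrt(3) /9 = -1.35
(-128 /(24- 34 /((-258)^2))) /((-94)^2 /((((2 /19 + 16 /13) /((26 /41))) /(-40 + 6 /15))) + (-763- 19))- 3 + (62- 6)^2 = 214007582851678529 /68307558464213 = 3133.00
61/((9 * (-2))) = -61/18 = -3.39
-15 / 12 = -5 / 4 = -1.25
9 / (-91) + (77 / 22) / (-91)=-25 / 182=-0.14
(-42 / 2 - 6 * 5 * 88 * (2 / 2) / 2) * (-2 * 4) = 10728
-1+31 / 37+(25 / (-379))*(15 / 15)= -3199 / 14023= -0.23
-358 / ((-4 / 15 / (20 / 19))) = 26850 / 19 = 1413.16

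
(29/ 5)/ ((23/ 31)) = 899/ 115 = 7.82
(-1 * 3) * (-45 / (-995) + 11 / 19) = -7080 / 3781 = -1.87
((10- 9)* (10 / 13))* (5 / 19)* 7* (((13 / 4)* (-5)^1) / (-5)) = 4.61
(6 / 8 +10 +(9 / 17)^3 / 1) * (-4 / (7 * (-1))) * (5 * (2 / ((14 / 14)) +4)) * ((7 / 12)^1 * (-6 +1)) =-5354375 / 9826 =-544.92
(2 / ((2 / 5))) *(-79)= -395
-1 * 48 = -48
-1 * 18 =-18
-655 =-655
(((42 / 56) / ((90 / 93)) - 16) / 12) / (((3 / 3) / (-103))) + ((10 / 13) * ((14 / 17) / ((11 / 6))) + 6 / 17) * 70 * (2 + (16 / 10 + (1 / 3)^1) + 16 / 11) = 394.11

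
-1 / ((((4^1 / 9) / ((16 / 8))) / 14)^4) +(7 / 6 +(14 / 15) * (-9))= -472589047 / 30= -15752968.23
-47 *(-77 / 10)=3619 / 10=361.90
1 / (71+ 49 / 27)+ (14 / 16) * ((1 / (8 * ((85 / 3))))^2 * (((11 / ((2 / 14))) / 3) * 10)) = 6583431 / 363631360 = 0.02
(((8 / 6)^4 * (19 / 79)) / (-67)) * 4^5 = -4980736 / 428733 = -11.62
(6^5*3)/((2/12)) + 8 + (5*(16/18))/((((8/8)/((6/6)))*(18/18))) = 1259824/9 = 139980.44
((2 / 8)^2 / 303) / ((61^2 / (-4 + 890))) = 443 / 9019704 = 0.00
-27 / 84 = -9 / 28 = -0.32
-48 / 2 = -24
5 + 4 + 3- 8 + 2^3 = 12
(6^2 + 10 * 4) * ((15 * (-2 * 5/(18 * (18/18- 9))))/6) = 475/36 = 13.19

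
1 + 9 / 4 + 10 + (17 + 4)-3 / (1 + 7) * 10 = 61 / 2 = 30.50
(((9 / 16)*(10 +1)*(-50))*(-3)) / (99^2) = 25 / 264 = 0.09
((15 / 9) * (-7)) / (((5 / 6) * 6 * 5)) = -7 / 15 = -0.47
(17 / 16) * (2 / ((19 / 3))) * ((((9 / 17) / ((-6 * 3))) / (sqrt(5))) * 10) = -0.04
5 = 5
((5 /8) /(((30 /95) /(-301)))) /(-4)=28595 /192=148.93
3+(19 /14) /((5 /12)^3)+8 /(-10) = 18341 /875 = 20.96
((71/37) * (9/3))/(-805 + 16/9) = -1917/267473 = -0.01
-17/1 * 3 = -51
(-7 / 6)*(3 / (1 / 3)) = -21 / 2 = -10.50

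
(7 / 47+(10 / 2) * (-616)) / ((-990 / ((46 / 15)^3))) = 2348279668 / 26173125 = 89.72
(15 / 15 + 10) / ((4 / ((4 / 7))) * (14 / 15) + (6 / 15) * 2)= 1.50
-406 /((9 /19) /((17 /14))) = -9367 /9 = -1040.78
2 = 2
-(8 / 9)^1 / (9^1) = -0.10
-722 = -722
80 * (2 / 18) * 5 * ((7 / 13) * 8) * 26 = 44800 / 9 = 4977.78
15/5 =3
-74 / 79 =-0.94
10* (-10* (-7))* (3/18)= 350/3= 116.67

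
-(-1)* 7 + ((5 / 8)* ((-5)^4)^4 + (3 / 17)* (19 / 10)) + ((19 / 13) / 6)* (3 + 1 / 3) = 7587432861976321 / 79560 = 95367431648.77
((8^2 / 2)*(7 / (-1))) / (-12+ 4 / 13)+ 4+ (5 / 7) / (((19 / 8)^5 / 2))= 401716360 / 17332693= 23.18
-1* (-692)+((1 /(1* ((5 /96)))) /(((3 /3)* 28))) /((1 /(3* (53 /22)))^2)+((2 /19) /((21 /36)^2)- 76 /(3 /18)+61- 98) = 132436223 /563255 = 235.13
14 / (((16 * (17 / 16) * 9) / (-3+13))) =0.92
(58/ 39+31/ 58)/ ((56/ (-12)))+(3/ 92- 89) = -10852697/ 121394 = -89.40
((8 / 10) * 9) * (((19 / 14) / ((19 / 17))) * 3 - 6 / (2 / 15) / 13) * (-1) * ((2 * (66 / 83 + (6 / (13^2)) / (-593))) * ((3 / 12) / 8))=-35076888 / 540670715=-0.06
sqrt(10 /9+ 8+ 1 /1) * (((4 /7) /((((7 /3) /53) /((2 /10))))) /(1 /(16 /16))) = 212 * sqrt(91) /245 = 8.25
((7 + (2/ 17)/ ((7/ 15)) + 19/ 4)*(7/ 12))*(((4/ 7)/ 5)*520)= 148538/ 357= 416.07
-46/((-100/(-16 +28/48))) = -851/120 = -7.09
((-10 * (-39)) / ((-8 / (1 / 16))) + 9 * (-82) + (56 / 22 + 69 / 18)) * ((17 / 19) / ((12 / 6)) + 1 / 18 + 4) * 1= -3308.15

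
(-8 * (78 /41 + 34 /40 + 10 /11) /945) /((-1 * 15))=22018 /10654875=0.00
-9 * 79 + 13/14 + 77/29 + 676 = -12755/406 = -31.42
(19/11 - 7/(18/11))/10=-101/396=-0.26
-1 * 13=-13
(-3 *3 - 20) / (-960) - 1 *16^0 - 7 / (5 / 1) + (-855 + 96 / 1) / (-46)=2713 / 192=14.13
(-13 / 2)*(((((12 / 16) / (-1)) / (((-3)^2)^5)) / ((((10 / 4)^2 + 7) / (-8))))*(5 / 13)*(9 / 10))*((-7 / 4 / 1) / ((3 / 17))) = 119 / 695466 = 0.00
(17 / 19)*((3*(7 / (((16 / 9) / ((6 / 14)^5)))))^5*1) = 206680312803967789617 / 1589696853080411229650944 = 0.00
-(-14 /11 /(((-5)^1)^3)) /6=-7 /4125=-0.00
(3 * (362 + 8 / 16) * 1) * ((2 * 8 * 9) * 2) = 313200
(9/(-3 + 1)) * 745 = -6705/2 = -3352.50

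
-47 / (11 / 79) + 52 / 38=-70261 / 209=-336.18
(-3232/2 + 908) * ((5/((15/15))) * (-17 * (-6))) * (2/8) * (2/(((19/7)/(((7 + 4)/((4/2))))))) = -6950790/19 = -365831.05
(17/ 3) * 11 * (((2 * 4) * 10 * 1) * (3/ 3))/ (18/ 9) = 2493.33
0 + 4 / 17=4 / 17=0.24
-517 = -517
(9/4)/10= 9/40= 0.22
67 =67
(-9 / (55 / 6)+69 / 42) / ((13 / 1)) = 509 / 10010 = 0.05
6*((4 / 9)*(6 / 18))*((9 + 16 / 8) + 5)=128 / 9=14.22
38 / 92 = 19 / 46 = 0.41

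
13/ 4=3.25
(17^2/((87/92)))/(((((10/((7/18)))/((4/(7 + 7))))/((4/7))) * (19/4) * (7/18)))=425408/404985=1.05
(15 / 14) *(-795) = -11925 / 14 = -851.79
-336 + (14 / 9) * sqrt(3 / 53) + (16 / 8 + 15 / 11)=-3659 / 11 + 14 * sqrt(159) / 477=-332.27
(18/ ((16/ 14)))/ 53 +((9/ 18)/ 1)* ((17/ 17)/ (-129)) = 8021/ 27348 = 0.29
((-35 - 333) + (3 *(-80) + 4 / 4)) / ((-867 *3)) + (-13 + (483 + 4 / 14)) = 8566741 / 18207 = 470.52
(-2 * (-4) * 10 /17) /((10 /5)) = 40 /17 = 2.35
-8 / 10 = -4 / 5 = -0.80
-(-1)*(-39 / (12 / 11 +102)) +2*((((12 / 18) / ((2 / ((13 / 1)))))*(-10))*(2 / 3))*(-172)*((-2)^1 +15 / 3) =11269297 / 378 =29812.96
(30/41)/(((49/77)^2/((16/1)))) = 58080/2009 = 28.91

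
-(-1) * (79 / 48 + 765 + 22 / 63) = 773131 / 1008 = 767.00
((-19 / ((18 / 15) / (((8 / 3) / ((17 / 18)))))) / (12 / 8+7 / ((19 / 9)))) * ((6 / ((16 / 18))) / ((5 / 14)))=-181944 / 1037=-175.45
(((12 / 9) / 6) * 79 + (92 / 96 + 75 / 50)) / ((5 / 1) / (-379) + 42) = 0.48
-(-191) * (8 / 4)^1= 382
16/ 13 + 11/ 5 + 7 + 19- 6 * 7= -817/ 65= -12.57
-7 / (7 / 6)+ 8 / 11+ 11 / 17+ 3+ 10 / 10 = -117 / 187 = -0.63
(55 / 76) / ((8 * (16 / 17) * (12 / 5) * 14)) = 4675 / 1634304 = 0.00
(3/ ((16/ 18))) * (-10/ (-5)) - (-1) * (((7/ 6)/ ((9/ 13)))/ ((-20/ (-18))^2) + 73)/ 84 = 7.64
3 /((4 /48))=36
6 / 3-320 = -318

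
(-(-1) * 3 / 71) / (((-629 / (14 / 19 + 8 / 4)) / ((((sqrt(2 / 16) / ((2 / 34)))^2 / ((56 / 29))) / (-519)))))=6409 / 967114288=0.00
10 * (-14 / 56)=-5 / 2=-2.50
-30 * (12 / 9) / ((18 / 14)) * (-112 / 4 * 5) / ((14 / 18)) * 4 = 22400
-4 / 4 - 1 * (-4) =3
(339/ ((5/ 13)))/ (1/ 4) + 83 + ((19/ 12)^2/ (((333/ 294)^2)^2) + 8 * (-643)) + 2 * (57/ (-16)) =-84216572404229/ 54650534760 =-1541.00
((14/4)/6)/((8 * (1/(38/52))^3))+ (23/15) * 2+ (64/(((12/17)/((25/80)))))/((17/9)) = 50886379/2812160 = 18.10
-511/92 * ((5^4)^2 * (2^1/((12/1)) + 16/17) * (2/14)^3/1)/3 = -3222265625/1379448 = -2335.91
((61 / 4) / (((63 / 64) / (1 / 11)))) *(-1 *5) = -4880 / 693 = -7.04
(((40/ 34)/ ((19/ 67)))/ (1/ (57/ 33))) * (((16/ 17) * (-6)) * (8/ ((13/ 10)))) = -10291200/ 41327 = -249.02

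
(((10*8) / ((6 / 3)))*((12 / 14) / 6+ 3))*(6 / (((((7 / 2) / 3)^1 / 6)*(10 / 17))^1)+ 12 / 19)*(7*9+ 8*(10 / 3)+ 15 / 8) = 568794512 / 931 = 610950.07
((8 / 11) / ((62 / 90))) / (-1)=-360 / 341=-1.06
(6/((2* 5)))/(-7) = -3/35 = -0.09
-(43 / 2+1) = -45 / 2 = -22.50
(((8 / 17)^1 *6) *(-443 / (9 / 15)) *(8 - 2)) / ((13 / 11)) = -2339040 / 221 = -10583.89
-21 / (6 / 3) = -21 / 2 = -10.50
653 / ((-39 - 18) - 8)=-653 / 65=-10.05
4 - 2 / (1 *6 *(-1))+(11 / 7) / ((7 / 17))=1198 / 147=8.15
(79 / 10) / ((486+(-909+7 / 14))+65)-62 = -221729 / 3575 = -62.02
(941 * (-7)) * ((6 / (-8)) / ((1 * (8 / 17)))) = 335937 / 32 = 10498.03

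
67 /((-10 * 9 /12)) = -8.93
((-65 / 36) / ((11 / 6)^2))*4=-260 / 121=-2.15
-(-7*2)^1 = 14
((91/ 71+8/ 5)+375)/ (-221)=-134148/ 78455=-1.71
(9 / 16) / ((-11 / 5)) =-45 / 176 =-0.26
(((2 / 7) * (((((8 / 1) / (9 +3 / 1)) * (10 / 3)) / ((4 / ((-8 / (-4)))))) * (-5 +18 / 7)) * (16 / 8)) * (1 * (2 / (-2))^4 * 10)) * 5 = -34000 / 441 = -77.10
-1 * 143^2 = -20449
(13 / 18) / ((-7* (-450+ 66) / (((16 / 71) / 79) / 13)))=1 / 16961616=0.00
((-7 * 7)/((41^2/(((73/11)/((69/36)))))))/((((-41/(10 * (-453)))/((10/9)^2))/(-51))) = 36728636000/52311039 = 702.12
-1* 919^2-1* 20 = -844581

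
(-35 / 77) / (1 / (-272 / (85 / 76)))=1216 / 11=110.55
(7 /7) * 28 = 28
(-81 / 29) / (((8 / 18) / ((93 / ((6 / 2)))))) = -22599 / 116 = -194.82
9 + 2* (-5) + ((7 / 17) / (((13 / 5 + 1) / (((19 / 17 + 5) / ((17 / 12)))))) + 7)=95714 / 14739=6.49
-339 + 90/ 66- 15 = -3879/ 11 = -352.64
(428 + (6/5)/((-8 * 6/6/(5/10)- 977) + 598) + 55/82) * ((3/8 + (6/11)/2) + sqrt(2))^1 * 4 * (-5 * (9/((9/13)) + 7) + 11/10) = -68659082937 * sqrt(2)/404875- 3913567727409/35629000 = -349665.86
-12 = -12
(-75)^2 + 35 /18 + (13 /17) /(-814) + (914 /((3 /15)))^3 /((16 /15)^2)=167157936190549643 /1992672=83886327599.60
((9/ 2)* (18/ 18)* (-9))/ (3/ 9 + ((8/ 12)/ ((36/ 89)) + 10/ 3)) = -2187/ 287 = -7.62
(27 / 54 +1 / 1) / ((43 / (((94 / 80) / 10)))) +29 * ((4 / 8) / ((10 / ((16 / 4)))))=199661 / 34400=5.80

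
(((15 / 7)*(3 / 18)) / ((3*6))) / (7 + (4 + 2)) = 5 / 3276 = 0.00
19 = 19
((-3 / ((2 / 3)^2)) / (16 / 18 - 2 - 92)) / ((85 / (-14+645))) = 153333 / 284920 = 0.54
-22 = -22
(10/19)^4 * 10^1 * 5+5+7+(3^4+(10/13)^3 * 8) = 100.48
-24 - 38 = -62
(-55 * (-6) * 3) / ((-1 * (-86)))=495 / 43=11.51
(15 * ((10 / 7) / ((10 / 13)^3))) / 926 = 6591 / 129640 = 0.05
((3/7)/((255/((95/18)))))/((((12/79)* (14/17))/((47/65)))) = 70547/1375920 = 0.05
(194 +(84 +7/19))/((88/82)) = 259.39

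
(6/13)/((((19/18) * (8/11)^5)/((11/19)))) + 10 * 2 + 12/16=845567059/38445056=21.99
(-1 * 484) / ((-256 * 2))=121 / 128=0.95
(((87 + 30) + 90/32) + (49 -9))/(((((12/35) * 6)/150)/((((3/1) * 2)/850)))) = 89495/1088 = 82.26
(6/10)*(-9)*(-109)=2943/5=588.60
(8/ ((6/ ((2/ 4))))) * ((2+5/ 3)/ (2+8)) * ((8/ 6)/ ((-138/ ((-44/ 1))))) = 968/ 9315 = 0.10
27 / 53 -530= -28063 / 53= -529.49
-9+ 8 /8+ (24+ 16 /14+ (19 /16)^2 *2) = 19.96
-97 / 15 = -6.47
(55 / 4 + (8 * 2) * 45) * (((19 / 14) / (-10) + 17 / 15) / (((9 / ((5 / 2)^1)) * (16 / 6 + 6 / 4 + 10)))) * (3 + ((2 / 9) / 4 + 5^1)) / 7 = 35663185 / 2159136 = 16.52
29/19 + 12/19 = 41/19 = 2.16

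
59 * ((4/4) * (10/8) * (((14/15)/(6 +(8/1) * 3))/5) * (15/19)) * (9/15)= 0.22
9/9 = 1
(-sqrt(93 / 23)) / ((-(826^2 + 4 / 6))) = 3 * sqrt(2139) / 47077090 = 0.00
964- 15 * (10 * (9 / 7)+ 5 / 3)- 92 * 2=3935 / 7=562.14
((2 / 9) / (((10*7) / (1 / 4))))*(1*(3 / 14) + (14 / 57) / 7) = 199 / 1005480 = 0.00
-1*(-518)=518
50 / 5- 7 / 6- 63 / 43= 1901 / 258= 7.37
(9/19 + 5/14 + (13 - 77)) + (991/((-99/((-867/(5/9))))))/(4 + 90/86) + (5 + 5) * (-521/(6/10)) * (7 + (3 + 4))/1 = -161276554651/1360590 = -118534.28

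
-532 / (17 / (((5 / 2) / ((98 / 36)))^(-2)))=-1277332 / 34425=-37.10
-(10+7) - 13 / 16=-285 / 16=-17.81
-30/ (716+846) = -15/ 781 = -0.02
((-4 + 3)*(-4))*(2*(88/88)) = 8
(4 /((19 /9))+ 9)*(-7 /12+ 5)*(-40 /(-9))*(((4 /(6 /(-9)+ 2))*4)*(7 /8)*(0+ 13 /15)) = 110929 /57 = 1946.12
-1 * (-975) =975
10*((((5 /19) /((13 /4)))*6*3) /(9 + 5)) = 1.04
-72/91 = -0.79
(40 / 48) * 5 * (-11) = -275 / 6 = -45.83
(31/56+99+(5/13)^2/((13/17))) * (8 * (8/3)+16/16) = 2227.68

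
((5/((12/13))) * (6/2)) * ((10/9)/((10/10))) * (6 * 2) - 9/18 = 1297/6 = 216.17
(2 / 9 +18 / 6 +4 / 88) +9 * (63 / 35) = 19273 / 990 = 19.47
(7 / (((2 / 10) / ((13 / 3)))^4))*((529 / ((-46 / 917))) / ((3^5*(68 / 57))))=-56116851.07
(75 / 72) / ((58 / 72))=75 / 58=1.29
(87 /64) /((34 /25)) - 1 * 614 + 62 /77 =-102574541 /167552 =-612.20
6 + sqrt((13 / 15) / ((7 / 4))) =2* sqrt(1365) / 105 + 6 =6.70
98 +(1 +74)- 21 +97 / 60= 9217 / 60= 153.62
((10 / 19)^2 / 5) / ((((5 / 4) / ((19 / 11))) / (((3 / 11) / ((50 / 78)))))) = 1872 / 57475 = 0.03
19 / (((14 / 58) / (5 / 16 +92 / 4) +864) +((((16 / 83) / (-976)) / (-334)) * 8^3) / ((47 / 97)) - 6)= 8167378586701 / 368826341924470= 0.02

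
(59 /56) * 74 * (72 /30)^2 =78588 /175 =449.07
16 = 16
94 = 94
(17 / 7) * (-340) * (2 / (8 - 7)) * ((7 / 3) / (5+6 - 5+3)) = -11560 / 27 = -428.15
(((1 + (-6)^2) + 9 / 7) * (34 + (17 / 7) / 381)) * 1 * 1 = 24306260 / 18669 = 1301.96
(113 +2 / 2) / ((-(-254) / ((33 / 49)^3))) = 2048409 / 14941423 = 0.14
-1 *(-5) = 5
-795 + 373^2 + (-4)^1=138330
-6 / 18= -1 / 3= -0.33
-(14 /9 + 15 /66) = -353 /198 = -1.78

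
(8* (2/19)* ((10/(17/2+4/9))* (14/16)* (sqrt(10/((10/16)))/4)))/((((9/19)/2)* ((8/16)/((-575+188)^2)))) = 23963040/23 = 1041871.30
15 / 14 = 1.07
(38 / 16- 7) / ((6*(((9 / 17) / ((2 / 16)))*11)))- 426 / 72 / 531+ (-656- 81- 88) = -616830301 / 747648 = -825.03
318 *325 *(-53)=-5477550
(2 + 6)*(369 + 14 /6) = 8912 /3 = 2970.67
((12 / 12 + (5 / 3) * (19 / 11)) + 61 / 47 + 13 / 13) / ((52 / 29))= 3.44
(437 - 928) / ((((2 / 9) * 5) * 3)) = -1473 / 10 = -147.30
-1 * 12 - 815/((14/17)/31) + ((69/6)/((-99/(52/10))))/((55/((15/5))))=-3899286661/127050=-30690.96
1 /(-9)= -1 /9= -0.11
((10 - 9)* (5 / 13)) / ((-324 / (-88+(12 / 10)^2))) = 541 / 5265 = 0.10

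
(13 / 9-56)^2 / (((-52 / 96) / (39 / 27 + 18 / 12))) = -51109172 / 3159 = -16178.91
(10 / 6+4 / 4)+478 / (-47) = -1058 / 141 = -7.50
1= 1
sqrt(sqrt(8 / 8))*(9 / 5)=9 / 5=1.80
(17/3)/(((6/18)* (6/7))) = 119/6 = 19.83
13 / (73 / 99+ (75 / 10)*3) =2574 / 4601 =0.56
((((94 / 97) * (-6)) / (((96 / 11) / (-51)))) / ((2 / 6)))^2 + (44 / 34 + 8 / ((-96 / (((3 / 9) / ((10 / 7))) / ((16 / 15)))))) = 638289124063 / 61421952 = 10391.87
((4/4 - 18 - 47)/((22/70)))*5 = -11200/11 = -1018.18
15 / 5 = 3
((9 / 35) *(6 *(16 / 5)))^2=746496 / 30625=24.38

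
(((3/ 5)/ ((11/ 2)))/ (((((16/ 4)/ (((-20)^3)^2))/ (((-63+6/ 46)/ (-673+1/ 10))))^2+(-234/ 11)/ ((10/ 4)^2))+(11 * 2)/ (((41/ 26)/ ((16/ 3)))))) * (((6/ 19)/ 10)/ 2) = 263355052032000000000000/ 10855787385684036417250444147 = 0.00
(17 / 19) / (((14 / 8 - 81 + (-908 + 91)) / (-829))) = 0.83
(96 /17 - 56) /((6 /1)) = -428 /51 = -8.39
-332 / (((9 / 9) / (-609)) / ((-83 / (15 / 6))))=-33563208 / 5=-6712641.60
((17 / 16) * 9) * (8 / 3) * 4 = 102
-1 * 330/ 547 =-330/ 547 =-0.60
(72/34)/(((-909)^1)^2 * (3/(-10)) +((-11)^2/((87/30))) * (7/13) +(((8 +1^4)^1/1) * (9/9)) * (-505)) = -135720/16176753937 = -0.00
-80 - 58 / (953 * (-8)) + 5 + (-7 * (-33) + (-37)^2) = 5813329 / 3812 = 1525.01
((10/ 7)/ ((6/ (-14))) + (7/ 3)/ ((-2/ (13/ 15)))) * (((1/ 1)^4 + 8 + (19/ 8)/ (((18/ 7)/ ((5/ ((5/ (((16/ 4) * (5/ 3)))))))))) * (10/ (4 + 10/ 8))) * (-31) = 19842077/ 5103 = 3888.32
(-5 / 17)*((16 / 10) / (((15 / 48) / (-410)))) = 617.41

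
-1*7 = -7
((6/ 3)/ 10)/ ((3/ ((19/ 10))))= 19/ 150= 0.13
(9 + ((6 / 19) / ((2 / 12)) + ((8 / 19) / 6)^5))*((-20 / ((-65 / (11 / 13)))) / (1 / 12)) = 1153728865520 / 33895319211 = 34.04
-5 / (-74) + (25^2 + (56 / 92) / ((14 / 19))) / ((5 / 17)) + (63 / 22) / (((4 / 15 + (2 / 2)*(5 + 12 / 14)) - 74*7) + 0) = 5352931747717 / 2515628335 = 2127.87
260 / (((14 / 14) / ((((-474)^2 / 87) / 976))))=1216995 / 1769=687.96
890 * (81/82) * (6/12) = 36045/82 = 439.57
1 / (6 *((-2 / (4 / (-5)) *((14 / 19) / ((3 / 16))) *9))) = 19 / 10080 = 0.00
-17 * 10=-170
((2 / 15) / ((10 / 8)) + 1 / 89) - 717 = -716.88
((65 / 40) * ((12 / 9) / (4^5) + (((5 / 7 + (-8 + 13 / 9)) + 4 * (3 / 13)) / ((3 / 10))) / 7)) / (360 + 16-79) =-10305947 / 804722688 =-0.01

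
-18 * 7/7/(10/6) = -54/5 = -10.80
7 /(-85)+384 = 32633 /85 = 383.92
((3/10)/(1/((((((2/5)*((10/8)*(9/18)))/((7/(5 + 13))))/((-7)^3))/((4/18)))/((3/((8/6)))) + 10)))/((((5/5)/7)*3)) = 24001/3430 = 7.00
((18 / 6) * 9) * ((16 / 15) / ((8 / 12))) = 216 / 5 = 43.20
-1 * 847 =-847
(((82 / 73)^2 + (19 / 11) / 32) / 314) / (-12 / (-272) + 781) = 41957683 / 7820644037008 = 0.00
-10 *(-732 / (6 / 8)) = 9760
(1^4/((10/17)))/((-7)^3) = -17/3430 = -0.00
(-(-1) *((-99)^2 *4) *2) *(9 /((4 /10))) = 1764180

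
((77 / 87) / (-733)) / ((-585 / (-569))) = -43813 / 37306035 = -0.00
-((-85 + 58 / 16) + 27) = 435 / 8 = 54.38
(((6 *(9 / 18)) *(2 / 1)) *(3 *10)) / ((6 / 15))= 450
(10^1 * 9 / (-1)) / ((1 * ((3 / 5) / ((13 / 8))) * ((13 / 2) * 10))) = -15 / 4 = -3.75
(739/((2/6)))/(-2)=-2217/2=-1108.50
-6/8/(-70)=3/280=0.01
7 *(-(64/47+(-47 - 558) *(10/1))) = 1990002/47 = 42340.47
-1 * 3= -3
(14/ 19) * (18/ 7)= 36/ 19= 1.89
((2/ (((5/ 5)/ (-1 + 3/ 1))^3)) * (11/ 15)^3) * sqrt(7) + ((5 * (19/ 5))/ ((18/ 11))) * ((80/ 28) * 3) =21296 * sqrt(7)/ 3375 + 2090/ 21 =116.22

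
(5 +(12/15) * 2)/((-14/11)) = -363/70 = -5.19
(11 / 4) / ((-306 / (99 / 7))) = -121 / 952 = -0.13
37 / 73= 0.51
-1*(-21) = 21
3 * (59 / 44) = 177 / 44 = 4.02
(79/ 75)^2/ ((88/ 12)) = 6241/ 41250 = 0.15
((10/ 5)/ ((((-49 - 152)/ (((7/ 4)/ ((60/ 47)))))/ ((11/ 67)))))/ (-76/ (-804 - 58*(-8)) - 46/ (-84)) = -430661/ 148298604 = -0.00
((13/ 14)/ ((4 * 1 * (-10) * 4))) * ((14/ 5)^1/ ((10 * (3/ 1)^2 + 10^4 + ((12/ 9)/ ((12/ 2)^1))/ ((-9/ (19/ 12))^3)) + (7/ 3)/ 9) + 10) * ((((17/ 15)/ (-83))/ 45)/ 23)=316031510546713/ 412746863340363300000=0.00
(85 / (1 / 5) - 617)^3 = -7077888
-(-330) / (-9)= -110 / 3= -36.67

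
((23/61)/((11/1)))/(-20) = -23/13420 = -0.00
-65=-65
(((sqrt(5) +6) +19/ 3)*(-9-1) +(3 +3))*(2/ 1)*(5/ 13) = -3520/ 39-100*sqrt(5)/ 13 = -107.46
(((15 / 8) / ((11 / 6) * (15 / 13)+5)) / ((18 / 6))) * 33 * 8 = 858 / 37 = 23.19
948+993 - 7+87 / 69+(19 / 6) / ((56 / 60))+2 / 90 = 56182829 / 28980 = 1938.68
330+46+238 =614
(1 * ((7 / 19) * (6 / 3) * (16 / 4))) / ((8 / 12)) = 84 / 19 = 4.42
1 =1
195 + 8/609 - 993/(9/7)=-117196/203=-577.32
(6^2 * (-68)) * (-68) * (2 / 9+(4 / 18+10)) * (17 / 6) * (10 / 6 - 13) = -502462336 / 9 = -55829148.44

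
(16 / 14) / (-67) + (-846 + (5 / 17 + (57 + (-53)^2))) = 16107669 / 7973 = 2020.28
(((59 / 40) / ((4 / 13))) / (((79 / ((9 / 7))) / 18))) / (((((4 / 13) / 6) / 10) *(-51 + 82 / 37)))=-89649261 / 15970640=-5.61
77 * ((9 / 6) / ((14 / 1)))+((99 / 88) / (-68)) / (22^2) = 2172183 / 263296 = 8.25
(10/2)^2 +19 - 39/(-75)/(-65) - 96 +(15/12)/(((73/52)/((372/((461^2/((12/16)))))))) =-100854461658/1939254125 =-52.01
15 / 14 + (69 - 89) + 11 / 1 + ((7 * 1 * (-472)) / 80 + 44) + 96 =3177 / 35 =90.77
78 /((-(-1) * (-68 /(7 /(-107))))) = 273 /3638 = 0.08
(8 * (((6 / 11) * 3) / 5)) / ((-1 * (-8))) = 18 / 55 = 0.33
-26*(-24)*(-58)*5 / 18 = -30160 / 3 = -10053.33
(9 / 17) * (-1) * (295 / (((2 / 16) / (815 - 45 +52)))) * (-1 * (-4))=-69837120 / 17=-4108065.88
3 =3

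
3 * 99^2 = 29403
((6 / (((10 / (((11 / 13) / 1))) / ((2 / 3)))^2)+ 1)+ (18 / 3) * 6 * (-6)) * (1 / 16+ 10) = -2163.25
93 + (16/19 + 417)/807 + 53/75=36118583/383325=94.22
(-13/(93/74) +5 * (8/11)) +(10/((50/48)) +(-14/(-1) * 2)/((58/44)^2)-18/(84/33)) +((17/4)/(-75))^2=2156900630963/180672030000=11.94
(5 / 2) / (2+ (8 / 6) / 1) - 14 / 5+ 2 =-1 / 20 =-0.05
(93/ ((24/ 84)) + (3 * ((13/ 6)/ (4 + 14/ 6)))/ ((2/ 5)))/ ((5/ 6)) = 74799/ 190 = 393.68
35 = 35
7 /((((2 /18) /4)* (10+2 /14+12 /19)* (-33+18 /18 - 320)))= -0.07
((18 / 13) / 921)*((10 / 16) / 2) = 15 / 31928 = 0.00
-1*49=-49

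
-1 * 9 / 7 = -9 / 7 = -1.29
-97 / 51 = -1.90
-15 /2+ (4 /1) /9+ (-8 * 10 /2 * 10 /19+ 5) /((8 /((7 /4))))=-57823 /5472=-10.57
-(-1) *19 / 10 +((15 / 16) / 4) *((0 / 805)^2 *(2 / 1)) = 19 / 10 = 1.90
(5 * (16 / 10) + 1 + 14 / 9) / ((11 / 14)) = 1330 / 99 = 13.43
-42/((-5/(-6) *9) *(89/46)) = -1288/445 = -2.89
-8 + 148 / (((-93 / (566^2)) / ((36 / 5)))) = -568953496 / 155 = -3670667.72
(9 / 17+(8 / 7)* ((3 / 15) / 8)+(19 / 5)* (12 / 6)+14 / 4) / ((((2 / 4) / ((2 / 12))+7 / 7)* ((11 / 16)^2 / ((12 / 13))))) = 5327232 / 935935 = 5.69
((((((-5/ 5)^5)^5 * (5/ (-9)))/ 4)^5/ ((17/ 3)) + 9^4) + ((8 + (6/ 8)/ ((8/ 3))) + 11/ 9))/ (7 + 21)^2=2251328246165/ 268631064576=8.38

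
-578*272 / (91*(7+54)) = -28.32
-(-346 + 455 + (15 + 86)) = -210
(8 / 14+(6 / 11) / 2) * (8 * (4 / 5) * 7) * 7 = 2912 / 11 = 264.73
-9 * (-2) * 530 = 9540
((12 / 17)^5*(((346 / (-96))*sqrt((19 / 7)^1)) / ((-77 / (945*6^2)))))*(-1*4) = -17434414080*sqrt(133) / 109328989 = -1839.07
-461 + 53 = -408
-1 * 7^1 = -7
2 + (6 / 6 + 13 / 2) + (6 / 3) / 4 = 10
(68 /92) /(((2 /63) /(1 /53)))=1071 /2438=0.44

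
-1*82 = -82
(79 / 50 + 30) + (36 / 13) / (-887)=18205649 / 576550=31.58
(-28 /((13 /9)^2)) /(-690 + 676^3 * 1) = -1134 /26103324767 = -0.00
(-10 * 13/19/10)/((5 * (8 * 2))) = -13/1520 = -0.01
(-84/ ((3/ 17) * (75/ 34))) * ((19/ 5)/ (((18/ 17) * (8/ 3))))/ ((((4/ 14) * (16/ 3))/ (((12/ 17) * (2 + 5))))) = -1883413/ 2000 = -941.71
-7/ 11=-0.64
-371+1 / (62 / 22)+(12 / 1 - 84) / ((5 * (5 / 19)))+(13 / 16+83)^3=1867558207107 / 3174400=588318.49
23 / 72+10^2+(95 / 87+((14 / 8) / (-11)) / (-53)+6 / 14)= 867816997 / 8521128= 101.84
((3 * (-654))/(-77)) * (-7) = -1962/11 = -178.36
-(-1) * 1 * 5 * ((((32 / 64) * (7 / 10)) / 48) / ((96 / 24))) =7 / 768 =0.01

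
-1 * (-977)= 977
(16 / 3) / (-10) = -8 / 15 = -0.53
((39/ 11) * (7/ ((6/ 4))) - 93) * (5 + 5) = -8410/ 11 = -764.55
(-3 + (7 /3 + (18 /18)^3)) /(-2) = -1 /6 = -0.17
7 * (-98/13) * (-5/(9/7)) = 24010/117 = 205.21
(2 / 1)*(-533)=-1066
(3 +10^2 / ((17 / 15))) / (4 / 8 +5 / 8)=81.10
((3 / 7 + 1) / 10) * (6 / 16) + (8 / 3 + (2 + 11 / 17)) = 15329 / 2856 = 5.37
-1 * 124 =-124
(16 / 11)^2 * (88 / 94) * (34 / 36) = 1.87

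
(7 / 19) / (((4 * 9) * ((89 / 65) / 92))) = 10465 / 15219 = 0.69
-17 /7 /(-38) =17 /266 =0.06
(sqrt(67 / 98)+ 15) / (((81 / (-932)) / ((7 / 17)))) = -32620 / 459 - 466 * sqrt(134) / 1377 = -74.98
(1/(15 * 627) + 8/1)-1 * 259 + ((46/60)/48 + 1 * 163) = -8826547/100320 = -87.98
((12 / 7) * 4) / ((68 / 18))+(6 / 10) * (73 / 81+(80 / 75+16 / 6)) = 369163 / 80325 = 4.60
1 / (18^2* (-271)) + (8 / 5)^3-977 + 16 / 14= -74658951839 / 76828500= -971.76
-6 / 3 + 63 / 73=-83 / 73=-1.14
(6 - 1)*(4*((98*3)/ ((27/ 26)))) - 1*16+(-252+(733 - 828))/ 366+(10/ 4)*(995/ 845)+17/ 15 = 2620762294/ 463905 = 5649.35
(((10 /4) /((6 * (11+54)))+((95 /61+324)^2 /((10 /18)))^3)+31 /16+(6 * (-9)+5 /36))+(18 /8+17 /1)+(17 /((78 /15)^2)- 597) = 1088230715770195021352711755379779 /156724978806162000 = 6943569072777623.81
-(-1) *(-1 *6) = -6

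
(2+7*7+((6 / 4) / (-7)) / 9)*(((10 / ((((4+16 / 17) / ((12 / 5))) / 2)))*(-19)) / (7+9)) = -691543 / 1176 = -588.05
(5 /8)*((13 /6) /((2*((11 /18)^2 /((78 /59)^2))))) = 2669355 /842402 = 3.17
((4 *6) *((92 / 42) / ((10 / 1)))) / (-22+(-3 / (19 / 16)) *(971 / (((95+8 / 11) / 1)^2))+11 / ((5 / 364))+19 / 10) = 2584264176 / 383638662673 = 0.01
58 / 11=5.27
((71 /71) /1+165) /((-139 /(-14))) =2324 /139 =16.72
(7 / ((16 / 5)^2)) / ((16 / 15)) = 2625 / 4096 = 0.64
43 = 43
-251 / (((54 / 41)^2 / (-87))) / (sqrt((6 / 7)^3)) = 85651993 * sqrt(42) / 34992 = 15863.29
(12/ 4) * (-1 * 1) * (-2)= 6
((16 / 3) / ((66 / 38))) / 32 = 19 / 198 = 0.10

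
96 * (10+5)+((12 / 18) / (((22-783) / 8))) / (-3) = 9862576 / 6849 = 1440.00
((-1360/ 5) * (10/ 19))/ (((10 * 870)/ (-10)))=272/ 1653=0.16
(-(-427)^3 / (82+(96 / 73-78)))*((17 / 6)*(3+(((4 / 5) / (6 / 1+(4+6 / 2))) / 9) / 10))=848011037438131 / 6809400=124535353.69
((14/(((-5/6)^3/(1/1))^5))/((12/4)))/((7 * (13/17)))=-5328763158528/396728515625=-13.43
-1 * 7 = -7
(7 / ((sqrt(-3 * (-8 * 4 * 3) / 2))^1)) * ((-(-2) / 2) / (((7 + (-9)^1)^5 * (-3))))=7 / 1152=0.01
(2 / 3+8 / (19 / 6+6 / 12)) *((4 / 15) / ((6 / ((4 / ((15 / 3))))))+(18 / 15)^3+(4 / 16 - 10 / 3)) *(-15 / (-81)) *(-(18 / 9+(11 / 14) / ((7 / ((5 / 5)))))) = 6420059 / 4365900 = 1.47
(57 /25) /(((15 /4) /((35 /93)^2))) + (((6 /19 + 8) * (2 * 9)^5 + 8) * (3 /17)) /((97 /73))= 2827482123288524 /1354909095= 2086842.68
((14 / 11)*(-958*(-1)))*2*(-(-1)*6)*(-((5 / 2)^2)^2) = -6286875 / 11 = -571534.09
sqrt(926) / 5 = 6.09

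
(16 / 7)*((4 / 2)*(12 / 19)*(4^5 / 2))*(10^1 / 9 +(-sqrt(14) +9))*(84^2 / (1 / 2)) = 4007657472 / 19 - 396361728*sqrt(14) / 19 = 132874088.66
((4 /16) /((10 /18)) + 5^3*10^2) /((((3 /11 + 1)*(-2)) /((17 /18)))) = -46751683 /10080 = -4638.06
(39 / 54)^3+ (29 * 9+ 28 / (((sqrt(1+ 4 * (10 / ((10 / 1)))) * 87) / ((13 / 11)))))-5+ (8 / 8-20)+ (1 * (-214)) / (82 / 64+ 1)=364 * sqrt(5) / 4785+ 61122277 / 425736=143.74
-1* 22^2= -484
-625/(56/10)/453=-3125/12684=-0.25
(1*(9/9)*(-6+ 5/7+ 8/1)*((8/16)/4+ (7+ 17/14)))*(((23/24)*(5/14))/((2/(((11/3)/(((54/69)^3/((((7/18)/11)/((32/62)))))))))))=384869524915/189621927936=2.03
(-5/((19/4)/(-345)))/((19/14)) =96600/361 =267.59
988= 988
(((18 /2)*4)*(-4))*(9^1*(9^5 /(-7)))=76527504 /7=10932500.57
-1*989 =-989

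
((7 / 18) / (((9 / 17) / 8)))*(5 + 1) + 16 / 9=1000 / 27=37.04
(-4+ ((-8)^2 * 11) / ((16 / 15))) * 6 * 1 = 3936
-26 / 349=-0.07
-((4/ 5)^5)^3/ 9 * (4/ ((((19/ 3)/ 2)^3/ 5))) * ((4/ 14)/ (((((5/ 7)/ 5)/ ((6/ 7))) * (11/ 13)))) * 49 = -112562502893568/ 460504150390625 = -0.24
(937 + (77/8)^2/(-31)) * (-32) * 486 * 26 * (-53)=620510915466/31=20016481144.06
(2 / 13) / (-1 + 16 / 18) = -18 / 13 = -1.38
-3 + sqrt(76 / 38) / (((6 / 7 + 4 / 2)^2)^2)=-3 + 2401 * sqrt(2) / 160000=-2.98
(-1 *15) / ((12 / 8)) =-10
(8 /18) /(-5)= -4 /45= -0.09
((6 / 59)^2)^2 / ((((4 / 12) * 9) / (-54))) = -23328 / 12117361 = -0.00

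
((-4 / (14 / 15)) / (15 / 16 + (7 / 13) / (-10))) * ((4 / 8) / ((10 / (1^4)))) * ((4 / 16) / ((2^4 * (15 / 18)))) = -117 / 25732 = -0.00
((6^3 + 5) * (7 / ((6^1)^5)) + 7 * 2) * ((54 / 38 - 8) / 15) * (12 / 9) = -2760275 / 332424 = -8.30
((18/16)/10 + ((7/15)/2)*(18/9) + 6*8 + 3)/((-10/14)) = -86653/1200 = -72.21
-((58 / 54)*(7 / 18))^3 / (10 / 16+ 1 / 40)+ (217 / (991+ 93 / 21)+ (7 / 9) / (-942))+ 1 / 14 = 19392317451107 / 109881519189624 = 0.18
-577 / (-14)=577 / 14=41.21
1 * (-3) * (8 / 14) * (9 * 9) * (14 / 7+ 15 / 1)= -16524 / 7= -2360.57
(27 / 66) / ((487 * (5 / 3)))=0.00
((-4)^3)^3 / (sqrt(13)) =-72705.66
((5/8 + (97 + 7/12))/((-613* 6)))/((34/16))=-0.01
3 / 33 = 0.09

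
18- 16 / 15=16.93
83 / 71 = 1.17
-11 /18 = -0.61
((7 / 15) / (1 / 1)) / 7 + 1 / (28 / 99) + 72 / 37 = 86221 / 15540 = 5.55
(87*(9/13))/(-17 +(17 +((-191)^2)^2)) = 783/17301223693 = 0.00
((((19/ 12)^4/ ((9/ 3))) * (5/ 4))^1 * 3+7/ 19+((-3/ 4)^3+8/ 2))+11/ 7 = 147535289/ 11031552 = 13.37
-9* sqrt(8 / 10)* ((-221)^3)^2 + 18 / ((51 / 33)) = 198 / 17 - 2097133835171778* sqrt(5) / 5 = -937866762671775.35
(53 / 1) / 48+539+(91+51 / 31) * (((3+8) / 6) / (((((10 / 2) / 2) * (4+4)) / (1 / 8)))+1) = 1571851 / 2480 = 633.81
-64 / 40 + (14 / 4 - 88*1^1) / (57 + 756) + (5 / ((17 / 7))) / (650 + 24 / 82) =-1566815278 / 921238755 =-1.70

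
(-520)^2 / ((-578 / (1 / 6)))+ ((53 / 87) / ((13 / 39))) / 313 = -613559249 / 7869759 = -77.96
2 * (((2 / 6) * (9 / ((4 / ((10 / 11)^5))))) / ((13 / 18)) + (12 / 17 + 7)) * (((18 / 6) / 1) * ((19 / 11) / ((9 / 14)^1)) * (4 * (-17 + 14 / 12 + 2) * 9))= -26248079658136 / 391514981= -67042.34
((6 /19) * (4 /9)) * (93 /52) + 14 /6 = 1915 /741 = 2.58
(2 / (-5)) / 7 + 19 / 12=641 / 420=1.53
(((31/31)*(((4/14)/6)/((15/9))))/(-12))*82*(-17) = 697/210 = 3.32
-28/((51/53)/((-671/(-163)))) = -995764/8313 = -119.78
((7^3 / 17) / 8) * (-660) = -56595 / 34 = -1664.56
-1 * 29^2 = -841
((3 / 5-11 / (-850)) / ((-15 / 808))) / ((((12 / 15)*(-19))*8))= 52621 / 193800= 0.27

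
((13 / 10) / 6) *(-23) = -299 / 60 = -4.98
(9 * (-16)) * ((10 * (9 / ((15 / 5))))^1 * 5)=-21600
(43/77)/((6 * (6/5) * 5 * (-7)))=-43/19404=-0.00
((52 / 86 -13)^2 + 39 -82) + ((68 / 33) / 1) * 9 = 2627598 / 20339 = 129.19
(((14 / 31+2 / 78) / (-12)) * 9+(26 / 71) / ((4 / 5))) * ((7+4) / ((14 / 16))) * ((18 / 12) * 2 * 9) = 33.88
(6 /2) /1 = 3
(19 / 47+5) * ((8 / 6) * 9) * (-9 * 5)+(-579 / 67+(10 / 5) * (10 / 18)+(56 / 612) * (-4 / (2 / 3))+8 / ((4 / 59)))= -2808.38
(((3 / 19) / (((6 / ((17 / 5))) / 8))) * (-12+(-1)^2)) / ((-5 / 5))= 748 / 95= 7.87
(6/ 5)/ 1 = 6/ 5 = 1.20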